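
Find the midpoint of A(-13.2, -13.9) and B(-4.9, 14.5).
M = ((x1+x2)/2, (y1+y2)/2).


Mx = (-13.2 - 4.9)/2 = -18.1/2 = -9.0500
My = (-13.9 + 14.5)/2 = 0.6/2 = 0.3000

(-9.0500, 0.3000)


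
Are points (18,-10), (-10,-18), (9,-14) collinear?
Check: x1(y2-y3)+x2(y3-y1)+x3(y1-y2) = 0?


18*(-18+ 14) - 10*(-14+ 10) + 9*(-10+ 18)
= -72 + 40 + 72 = 40

No, not collinear (determinant = 40)


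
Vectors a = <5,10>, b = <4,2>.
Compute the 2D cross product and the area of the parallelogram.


cross = 5*2 - 10*4 = 10 - 40 = -30
Parallelogram area = |-30| = 30

cross = -30, parallelogram area = 30


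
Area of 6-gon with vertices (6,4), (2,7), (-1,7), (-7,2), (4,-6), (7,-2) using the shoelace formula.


sum(xi*y_{i+1}) = 6*7 + 2*7 - 1*2 - 7*(-6) + 4*(-2) + 7*4 = 116
sum(yi*x_{i+1}) = 4*2 + 7*(-1) + 7*(-7) + 2*4 - 6*7 - 2*6 = -94
Area = |116 + 94|/2 = 210/2 = 105.0000

105.0000 sq units


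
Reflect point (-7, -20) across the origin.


Reflection rule for origin: (-x, -y)
(-7, -20) -> (7, 20)

(7, 20)


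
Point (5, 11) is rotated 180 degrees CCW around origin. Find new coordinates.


cos(180) = -1, sin(180) = 0
x' = 5*(-1) - 11*0 = -5
y' = 5*0 + 11*(-1) = -11

(-5, -11)


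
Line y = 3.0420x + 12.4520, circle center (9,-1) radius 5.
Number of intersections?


Substitute y = 3.0420x + 12.4520: (x-9)^2 + (3.0420x+12.4520+ 1)^2 = 25
Expand to Ax^2 + Bx + C = 0, where b-k = 13.452
A = 1+m^2 = 10.253764
B = 2(m(b-k) - h) = 2(3.0420*13.452 - 9) = 63.841968
C = h^2 + (b-k)^2 - r^2 = 81 + 180.956304 - 25 = 236.956304
disc = B^2-4AC = 4075.7969 - 9718.7761 = -5642.9792
disc < 0

0 intersection points


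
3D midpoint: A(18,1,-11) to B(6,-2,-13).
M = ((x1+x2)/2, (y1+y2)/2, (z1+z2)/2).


Mx = (18+6)/2 = 12.0000
My = (1- 2)/2 = -0.5000
Mz = (-11- 13)/2 = -12.0000

M = (12.0000, -0.5000, -12.0000)


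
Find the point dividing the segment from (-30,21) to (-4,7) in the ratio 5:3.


Px = (5*(-4) + 3*(-30))/8 = -110/8 = -13.7500
Py = (5*7 + 3*21)/8 = 98/8 = 12.2500

P = (-13.7500, 12.2500)


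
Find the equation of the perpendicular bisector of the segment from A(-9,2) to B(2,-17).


Midpoint = (-3.5, -7.5)
Slope of AB = dy/dx = -19/11 = -1.7273
Perp slope = -dx/dy = 11/19 = 0.5789
b = My - (perp slope)*Mx = -7.5 + (11*(-3.5))/(-19) = -7.5 + 2.0263 = -5.4737

y = 0.5789x - 5.4737


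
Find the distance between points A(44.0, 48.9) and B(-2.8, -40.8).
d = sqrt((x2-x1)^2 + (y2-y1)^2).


dx = -2.8 - 44.0 = -46.8
dy = -40.8 - 48.9 = -89.7
d = sqrt(2190.24 + 8046.09) = sqrt(10236.33) = 101.1747

101.1747


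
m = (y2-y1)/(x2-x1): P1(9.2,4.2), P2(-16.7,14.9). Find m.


dy = 14.9 - 4.2 = 10.7
dx = -16.7 - 9.2 = -25.9
m = 10.7/(-25.9) = -0.4131

m = -0.4131


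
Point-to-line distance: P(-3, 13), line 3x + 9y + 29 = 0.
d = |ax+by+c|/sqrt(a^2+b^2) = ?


|3*(-3) + 9*13 + 29| = |137| = 137
sqrt(9 + 81) = sqrt(90) = 9.4868
d = 137/sqrt(90) = 14.4411

14.4411


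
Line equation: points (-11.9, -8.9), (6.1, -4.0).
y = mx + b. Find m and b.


m = (4.9)/(18.0) = 0.2722
b = y1 - m*x1 = -8.9 - (4.9*(-11.9))/(18.0) = -8.9 + 3.2394 = -5.6606

y = 0.2722x - 5.6606


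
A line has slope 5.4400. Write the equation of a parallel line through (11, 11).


Parallel lines have equal slopes.
m2 = 5.4400
b2 = 11 - 5.4400*11 = -48.8400

y = 5.4400x - 48.8400


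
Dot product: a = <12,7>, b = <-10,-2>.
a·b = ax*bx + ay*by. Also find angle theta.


a·b = 12*(-10) + 7*(-2) = -120 - 14 = -134
|a| = sqrt(144+49) = 13.8924
|b| = sqrt(100+4) = 10.1980
cos(theta) = -134/(sqrt(193)*sqrt(104)) = -134/sqrt(20072) = -0.945822
theta = arccos(-134/sqrt(20072)) = 161.0535 degrees

a·b = -134, theta = 161.0535 deg


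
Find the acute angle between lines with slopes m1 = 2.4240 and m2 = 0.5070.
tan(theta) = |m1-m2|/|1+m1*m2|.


m1-m2 = 1.917
1+m1*m2 = 2.228968
tan(theta) = |1.917/2.228968| = 0.860039
theta = arctan(|1.917/2.228968|) = 40.6968 degrees (acute angle)

40.6968 degrees


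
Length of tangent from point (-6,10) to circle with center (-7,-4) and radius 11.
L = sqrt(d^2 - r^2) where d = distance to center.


d = sqrt((-6+ 7)^2 + (10+ 4)^2) = sqrt(1+196) = 14.0357
L = sqrt(197.0000 - 121) = sqrt(76.0000) = 8.7178

8.7178


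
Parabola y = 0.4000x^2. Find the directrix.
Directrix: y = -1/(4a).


a = 0.4000
1/(4a) = 0.6250
directrix: y = -0.6250 = -0.6250

y = -0.6250


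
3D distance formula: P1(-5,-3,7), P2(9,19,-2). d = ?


dx=14, dy=22, dz=-9
d = sqrt(196+484+81) = sqrt(761) = 27.5862

27.5862


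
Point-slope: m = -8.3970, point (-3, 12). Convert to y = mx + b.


y - 12 = -8.3970(x + 3)
y = -8.3970x + 12 + 8.3970*(-3)
y = -8.3970x - 13.1910

y = -8.3970x - 13.1910


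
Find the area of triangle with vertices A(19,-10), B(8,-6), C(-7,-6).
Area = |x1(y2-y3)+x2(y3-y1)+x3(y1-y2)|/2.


19*(-6+ 6) = 0
8*(-6+ 10) = 32
-7*(-10+ 6) = 28
sum = 60
Area = |60|/2 = 30.0000

30.0000 sq units


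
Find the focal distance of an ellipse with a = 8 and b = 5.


c^2 = 8^2 - 5^2 = 64 - 25 = 39
c = sqrt(39) = 6.2450

c = 6.2450


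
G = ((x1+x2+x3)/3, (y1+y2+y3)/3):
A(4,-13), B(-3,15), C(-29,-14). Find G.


Gx = (4- 3- 29)/3 = -28/3 = -9.3333
Gy = (-13+15- 14)/3 = -12/3 = -4.0000

G = (-9.3333, -4.0000)


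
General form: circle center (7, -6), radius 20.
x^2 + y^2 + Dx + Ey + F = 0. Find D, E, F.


(x-7)^2 + (y+ 6)^2 = 20^2
D = -2h = -14, E = -2k = 12
F = h^2+k^2-r^2 = 49+36-400 = -315

D = -14, E = 12, F = -315


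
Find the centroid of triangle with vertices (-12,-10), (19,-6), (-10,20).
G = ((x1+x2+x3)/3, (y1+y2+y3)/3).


Gx = (-12+19- 10)/3 = -3/3 = -1.0000
Gy = (-10- 6+20)/3 = 4/3 = 1.3333

G = (-1.0000, 1.3333)


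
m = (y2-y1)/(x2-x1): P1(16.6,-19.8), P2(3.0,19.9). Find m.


dy = 19.9 + 19.8 = 39.7
dx = 3.0 - 16.6 = -13.6
m = 39.7/(-13.6) = -2.9191

m = -2.9191


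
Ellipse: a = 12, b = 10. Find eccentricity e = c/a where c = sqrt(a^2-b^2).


c = sqrt(144-100) = sqrt(44) = 6.6332
e = c/a = sqrt(44)/12 = 0.5528

e = 0.5528


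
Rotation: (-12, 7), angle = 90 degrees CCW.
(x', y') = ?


cos(90) = 0, sin(90) = 1
x' = -12*0 - 7*1 = -7
y' = -12*1 + 7*0 = -12

(-7, -12)


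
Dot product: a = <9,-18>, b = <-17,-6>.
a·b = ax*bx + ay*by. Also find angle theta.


a·b = 9*(-17) - 18*(-6) = -153 + 108 = -45
|a| = sqrt(81+324) = 20.1246
|b| = sqrt(289+36) = 18.0278
cos(theta) = -45/(sqrt(405)*sqrt(325)) = -45/sqrt(131625) = -0.124035
theta = arccos(-45/sqrt(131625)) = 97.1250 degrees

a·b = -45, theta = 97.1250 deg


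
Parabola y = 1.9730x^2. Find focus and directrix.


a = 1.9730
1/(4a) = 0.1267
Focus = (0, 0.1267)
Directrix: y = -0.1267

Focus = (0, 0.1267), Directrix: y = -0.1267


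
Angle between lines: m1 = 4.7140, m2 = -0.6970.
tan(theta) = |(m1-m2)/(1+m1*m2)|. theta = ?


m1-m2 = 5.411
1+m1*m2 = -2.285658
tan(theta) = |5.411/(-2.285658)| = 2.367371
theta = arctan(|5.411/(-2.285658)|) = 67.1003 degrees (acute angle)

67.1003 degrees


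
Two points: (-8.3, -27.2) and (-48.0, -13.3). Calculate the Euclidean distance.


dx = -48.0 + 8.3 = -39.7
dy = -13.3 + 27.2 = 13.9
d = sqrt(1576.09 + 193.21) = sqrt(1769.3) = 42.0630

42.0630


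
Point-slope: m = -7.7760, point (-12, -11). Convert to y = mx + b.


y + 11 = -7.7760(x + 12)
y = -7.7760x - 11 + 7.7760*(-12)
y = -7.7760x - 104.3120

y = -7.7760x - 104.3120


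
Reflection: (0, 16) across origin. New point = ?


Reflection rule for origin: (-x, -y)
(0, 16) -> (0, -16)

(0, -16)


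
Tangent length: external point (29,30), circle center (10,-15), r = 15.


d = sqrt((29-10)^2 + (30+ 15)^2) = sqrt(361+2025) = 48.8467
L = sqrt(2386.0000 - 225) = sqrt(2161.0000) = 46.4866

46.4866


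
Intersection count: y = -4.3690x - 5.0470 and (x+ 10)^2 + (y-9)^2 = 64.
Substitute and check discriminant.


Substitute y = -4.3690x - 5.0470: (x+ 10)^2 + (-4.3690x- 5.0470-9)^2 = 64
Expand to Ax^2 + Bx + C = 0, where b-k = -14.047
A = 1+m^2 = 20.088161
B = 2(m(b-k) - h) = 2(-4.3690*(-14.047) + 10) = 142.742686
C = h^2 + (b-k)^2 - r^2 = 100 + 197.318209 - 64 = 233.318209
disc = B^2-4AC = 20375.4744 - 18747.7350 = 1627.7394
disc > 0

2 intersection points


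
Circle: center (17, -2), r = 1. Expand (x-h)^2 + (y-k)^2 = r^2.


(x-17)^2 + (y+ 2)^2 = 1^2
D = -2h = -34, E = -2k = 4
F = h^2+k^2-r^2 = 289+4-1 = 292

x^2 + y^2 - 34x + 4y + 292 = 0


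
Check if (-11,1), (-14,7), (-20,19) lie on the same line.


-11*(7-19) - 14*(19-1) - 20*(1-7)
= 132 - 252 + 120 = 0

Yes, collinear (determinant = 0)


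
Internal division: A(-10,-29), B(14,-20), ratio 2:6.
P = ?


Px = (2*14 + 6*(-10))/8 = -32/8 = -4.0000
Py = (2*(-20) + 6*(-29))/8 = -214/8 = -26.7500

P = (-4.0000, -26.7500)


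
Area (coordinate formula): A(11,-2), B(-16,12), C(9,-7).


11*(12+ 7) = 209
-16*(-7+ 2) = 80
9*(-2-12) = -126
sum = 163
Area = |163|/2 = 81.5000

81.5000 sq units


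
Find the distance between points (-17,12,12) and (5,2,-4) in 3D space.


dx=22, dy=-10, dz=-16
d = sqrt(484+100+256) = sqrt(840) = 28.9828

28.9828


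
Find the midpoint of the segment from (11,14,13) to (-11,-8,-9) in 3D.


Mx = (11- 11)/2 = 0
My = (14- 8)/2 = 3.0000
Mz = (13- 9)/2 = 2.0000

M = (0, 3.0000, 2.0000)


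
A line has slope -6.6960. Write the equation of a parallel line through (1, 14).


Parallel lines have equal slopes.
m2 = -6.6960
b2 = 14 + 6.6960*1 = 20.6960

y = -6.6960x + 20.6960


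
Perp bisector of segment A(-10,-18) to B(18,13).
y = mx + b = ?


Midpoint = (4, -2.5)
Slope of AB = dy/dx = 31/28 = 1.1071
Perp slope = -dx/dy = -28/31 = -0.9032
b = My - (perp slope)*Mx = -2.5 + (28*4)/31 = -2.5 + 3.6129 = 1.1129

y = -0.9032x + 1.1129


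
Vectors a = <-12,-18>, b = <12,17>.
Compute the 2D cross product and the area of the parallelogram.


cross = -12*17 + 18*12 = -204 + 216 = 12
Parallelogram area = |12| = 12

cross = 12, parallelogram area = 12


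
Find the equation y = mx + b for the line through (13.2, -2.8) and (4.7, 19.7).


m = (22.5)/(-8.5) = -2.6471
b = y1 - m*x1 = -2.8 - (22.5*13.2)/(-8.5) = -2.8 + 34.9412 = 32.1412

y = -2.6471x + 32.1412


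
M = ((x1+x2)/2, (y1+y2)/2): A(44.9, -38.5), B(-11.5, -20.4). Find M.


Mx = (44.9 - 11.5)/2 = 33.4/2 = 16.7000
My = (-38.5 - 20.4)/2 = -58.9/2 = -29.4500

(16.7000, -29.4500)


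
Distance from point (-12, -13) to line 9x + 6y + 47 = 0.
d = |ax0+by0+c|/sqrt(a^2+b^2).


|9*(-12) + 6*(-13) + 47| = |-139| = 139
sqrt(81 + 36) = sqrt(117) = 10.8167
d = 139/sqrt(117) = 12.8506

12.8506


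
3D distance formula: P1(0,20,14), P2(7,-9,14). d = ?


dx=7, dy=-29, dz=0
d = sqrt(49+841+0) = sqrt(890) = 29.8329

29.8329


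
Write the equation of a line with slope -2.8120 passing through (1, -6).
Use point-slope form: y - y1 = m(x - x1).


y + 6 = -2.8120(x - 1)
y = -2.8120x - 6 + 2.8120*1
y = -2.8120x - 3.1880

y = -2.8120x - 3.1880


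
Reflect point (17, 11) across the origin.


Reflection rule for origin: (-x, -y)
(17, 11) -> (-17, -11)

(-17, -11)


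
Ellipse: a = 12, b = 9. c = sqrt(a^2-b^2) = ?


c^2 = 12^2 - 9^2 = 144 - 81 = 63
c = sqrt(63) = 7.9373

c = 7.9373


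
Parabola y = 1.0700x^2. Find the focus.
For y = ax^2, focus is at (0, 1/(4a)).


a = 1.0700
4a = 4.2800
focus = (0, 1/4.2800) = (0, 0.2336)

Focus = (0, 0.2336)


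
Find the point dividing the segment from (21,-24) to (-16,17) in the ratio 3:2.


Px = (3*(-16) + 2*21)/5 = -6/5 = -1.2000
Py = (3*17 + 2*(-24))/5 = 3/5 = 0.6000

P = (-1.2000, 0.6000)


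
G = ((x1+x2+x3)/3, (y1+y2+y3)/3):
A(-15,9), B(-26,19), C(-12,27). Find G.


Gx = (-15- 26- 12)/3 = -53/3 = -17.6667
Gy = (9+19+27)/3 = 55/3 = 18.3333

G = (-17.6667, 18.3333)


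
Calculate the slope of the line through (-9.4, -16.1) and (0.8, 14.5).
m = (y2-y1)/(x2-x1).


dy = 14.5 + 16.1 = 30.6
dx = 0.8 + 9.4 = 10.2
m = 30.6/10.2 = 3.0000

m = 3.0000


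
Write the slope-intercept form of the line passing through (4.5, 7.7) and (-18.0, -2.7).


m = (-10.4)/(-22.5) = 0.4622
b = y1 - m*x1 = 7.7 - (-10.4*4.5)/(-22.5) = 7.7 - 2.0800 = 5.6200

y = 0.4622x + 5.6200


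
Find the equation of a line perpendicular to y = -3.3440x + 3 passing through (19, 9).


Perpendicular slope = -1/m1 = -1/(-3.3440) = 0.2990
b2 = y0 - m2*x0 = 9 + 19/(-3.3440) = 9 - 5.6818 = 3.3182

y = 0.2990x + 3.3182


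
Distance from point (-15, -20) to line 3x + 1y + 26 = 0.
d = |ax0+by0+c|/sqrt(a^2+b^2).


|3*(-15) + 1*(-20) + 26| = |-39| = 39
sqrt(9 + 1) = sqrt(10) = 3.1623
d = 39/sqrt(10) = 12.3329

12.3329


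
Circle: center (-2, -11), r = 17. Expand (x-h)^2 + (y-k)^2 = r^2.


(x+ 2)^2 + (y+ 11)^2 = 17^2
D = -2h = 4, E = -2k = 22
F = h^2+k^2-r^2 = 4+121-289 = -164

x^2 + y^2 + 4x + 22y - 164 = 0


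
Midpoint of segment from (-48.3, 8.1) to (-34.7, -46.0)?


Mx = (-48.3 - 34.7)/2 = -83.0/2 = -41.5000
My = (8.1 - 46.0)/2 = -37.9/2 = -18.9500

(-41.5000, -18.9500)


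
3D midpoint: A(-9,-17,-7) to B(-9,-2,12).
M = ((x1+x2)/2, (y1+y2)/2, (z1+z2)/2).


Mx = (-9- 9)/2 = -9.0000
My = (-17- 2)/2 = -9.5000
Mz = (-7+12)/2 = 2.5000

M = (-9.0000, -9.5000, 2.5000)


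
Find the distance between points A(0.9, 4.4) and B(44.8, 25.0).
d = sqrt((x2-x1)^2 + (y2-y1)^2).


dx = 44.8 - 0.9 = 43.9
dy = 25.0 - 4.4 = 20.6
d = sqrt(1927.21 + 424.36) = sqrt(2351.57) = 48.4930

48.4930


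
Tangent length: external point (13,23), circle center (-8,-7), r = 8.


d = sqrt((13+ 8)^2 + (23+ 7)^2) = sqrt(441+900) = 36.6197
L = sqrt(1341.0000 - 64) = sqrt(1277.0000) = 35.7351

35.7351


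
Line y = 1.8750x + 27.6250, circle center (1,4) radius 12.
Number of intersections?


Substitute y = 1.8750x + 27.6250: (x-1)^2 + (1.8750x+27.6250-4)^2 = 144
Expand to Ax^2 + Bx + C = 0, where b-k = 23.625
A = 1+m^2 = 4.515625
B = 2(m(b-k) - h) = 2(1.8750*23.625 - 1) = 86.59375
C = h^2 + (b-k)^2 - r^2 = 1 + 558.140625 - 144 = 415.140625
disc = B^2-4AC = 7498.4775 - 7498.4775 = 0
disc = 0

1 intersection point (tangent)


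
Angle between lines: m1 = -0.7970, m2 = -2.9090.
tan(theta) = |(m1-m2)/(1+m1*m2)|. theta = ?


m1-m2 = 2.112
1+m1*m2 = 3.318473
tan(theta) = |2.112/3.318473| = 0.636437
theta = arctan(|2.112/3.318473|) = 32.4742 degrees (acute angle)

32.4742 degrees


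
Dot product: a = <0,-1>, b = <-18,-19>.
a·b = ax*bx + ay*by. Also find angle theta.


a·b = 0*(-18) - 1*(-19) = 0 + 19 = 19
|a| = sqrt(0+1) = 1.0000
|b| = sqrt(324+361) = 26.1725
cos(theta) = 19/(sqrt(1)*sqrt(685)) = 19/sqrt(685) = 0.725953
theta = arccos(19/sqrt(685)) = 43.4518 degrees

a·b = 19, theta = 43.4518 deg


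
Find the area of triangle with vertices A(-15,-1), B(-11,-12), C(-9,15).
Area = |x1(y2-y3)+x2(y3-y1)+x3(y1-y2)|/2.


-15*(-12-15) = 405
-11*(15+ 1) = -176
-9*(-1+ 12) = -99
sum = 130
Area = |130|/2 = 65.0000

65.0000 sq units


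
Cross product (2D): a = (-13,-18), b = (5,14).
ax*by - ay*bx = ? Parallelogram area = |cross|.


cross = -13*14 + 18*5 = -182 + 90 = -92
Parallelogram area = |-92| = 92

cross = -92, parallelogram area = 92


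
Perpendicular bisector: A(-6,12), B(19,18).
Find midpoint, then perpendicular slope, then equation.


Midpoint = (6.5, 15)
Slope of AB = dy/dx = 6/25 = 0.2400
Perp slope = -dx/dy = -25/6 = -4.1667
b = My - (perp slope)*Mx = 15 + (25*6.5)/6 = 15 + 27.0833 = 42.0833

y = -4.1667x + 42.0833


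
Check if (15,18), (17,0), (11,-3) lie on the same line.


15*(0+ 3) + 17*(-3-18) + 11*(18-0)
= 45 - 357 + 198 = -114

No, not collinear (determinant = -114)


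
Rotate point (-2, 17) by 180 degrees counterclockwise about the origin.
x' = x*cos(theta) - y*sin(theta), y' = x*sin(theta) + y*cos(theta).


cos(180) = -1, sin(180) = 0
x' = -2*(-1) - 17*0 = 2
y' = -2*0 + 17*(-1) = -17

(2, -17)


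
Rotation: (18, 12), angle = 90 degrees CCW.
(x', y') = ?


cos(90) = 0, sin(90) = 1
x' = 18*0 - 12*1 = -12
y' = 18*1 + 12*0 = 18

(-12, 18)


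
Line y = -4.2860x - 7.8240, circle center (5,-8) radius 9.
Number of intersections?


Substitute y = -4.2860x - 7.8240: (x-5)^2 + (-4.2860x- 7.8240+ 8)^2 = 81
Expand to Ax^2 + Bx + C = 0, where b-k = 0.176
A = 1+m^2 = 19.369796
B = 2(m(b-k) - h) = 2(-4.2860*0.176 - 5) = -11.508672
C = h^2 + (b-k)^2 - r^2 = 25 + 0.030976 - 81 = -55.969024
disc = B^2-4AC = 132.4495 + 4336.4343 = 4468.8838
disc > 0

2 intersection points


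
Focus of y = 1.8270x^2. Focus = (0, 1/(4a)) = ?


a = 1.8270
4a = 7.3080
focus = (0, 1/7.3080) = (0, 0.1368)

Focus = (0, 0.1368)


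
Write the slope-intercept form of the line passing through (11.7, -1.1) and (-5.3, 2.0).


m = (3.1)/(-17.0) = -0.1824
b = y1 - m*x1 = -1.1 - (3.1*11.7)/(-17.0) = -1.1 + 2.1335 = 1.0335

y = -0.1824x + 1.0335


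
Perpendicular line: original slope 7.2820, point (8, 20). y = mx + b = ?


Perpendicular slope = -1/m1 = -1/7.2820 = -0.1373
b2 = y0 - m2*x0 = 20 + 8/7.2820 = 20 + 1.0986 = 21.0986

y = -0.1373x + 21.0986


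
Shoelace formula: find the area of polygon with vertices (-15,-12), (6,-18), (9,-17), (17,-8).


sum(xi*y_{i+1}) = -15*(-18) + 6*(-17) + 9*(-8) + 17*(-12) = -108
sum(yi*x_{i+1}) = -12*6 - 18*9 - 17*17 - 8*(-15) = -403
Area = |-108 + 403|/2 = 295/2 = 147.5000

147.5000 sq units


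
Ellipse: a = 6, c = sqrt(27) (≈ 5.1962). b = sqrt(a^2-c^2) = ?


b^2 = 6^2 - (sqrt(27))^2 = 36 - 27 = 9
b = sqrt(9) = 3

b = 3


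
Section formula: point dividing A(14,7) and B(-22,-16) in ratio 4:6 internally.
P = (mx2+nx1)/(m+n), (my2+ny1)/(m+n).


Px = (4*(-22) + 6*14)/10 = -4/10 = -0.4000
Py = (4*(-16) + 6*7)/10 = -22/10 = -2.2000

P = (-0.4000, -2.2000)


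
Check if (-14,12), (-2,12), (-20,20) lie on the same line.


-14*(12-20) - 2*(20-12) - 20*(12-12)
= 112 - 16 + 0 = 96

No, not collinear (determinant = 96)


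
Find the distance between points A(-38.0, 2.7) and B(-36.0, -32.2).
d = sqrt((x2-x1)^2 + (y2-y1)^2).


dx = -36.0 + 38.0 = 2.0
dy = -32.2 - 2.7 = -34.9
d = sqrt(4.0 + 1218.01) = sqrt(1222.01) = 34.9573

34.9573


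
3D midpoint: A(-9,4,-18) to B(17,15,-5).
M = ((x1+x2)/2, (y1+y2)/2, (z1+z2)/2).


Mx = (-9+17)/2 = 4.0000
My = (4+15)/2 = 9.5000
Mz = (-18- 5)/2 = -11.5000

M = (4.0000, 9.5000, -11.5000)


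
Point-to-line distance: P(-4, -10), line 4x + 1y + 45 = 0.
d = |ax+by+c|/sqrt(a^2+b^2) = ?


|4*(-4) + 1*(-10) + 45| = |19| = 19
sqrt(16 + 1) = sqrt(17) = 4.1231
d = 19/sqrt(17) = 4.6082

4.6082


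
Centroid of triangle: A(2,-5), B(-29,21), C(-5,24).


Gx = (2- 29- 5)/3 = -32/3 = -10.6667
Gy = (-5+21+24)/3 = 40/3 = 13.3333

G = (-10.6667, 13.3333)


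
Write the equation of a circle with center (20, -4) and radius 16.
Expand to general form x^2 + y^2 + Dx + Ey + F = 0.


(x-20)^2 + (y+ 4)^2 = 16^2
D = -2h = -40, E = -2k = 8
F = h^2+k^2-r^2 = 400+16-256 = 160

x^2 + y^2 - 40x + 8y + 160 = 0


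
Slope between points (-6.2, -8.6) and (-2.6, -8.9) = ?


dy = -8.9 + 8.6 = -0.3
dx = -2.6 + 6.2 = 3.6
m = -0.3/3.6 = -0.0833

m = -0.0833


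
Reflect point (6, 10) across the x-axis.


Reflection rule for x-axis: (x, -y)
(6, 10) -> (6, -10)

(6, -10)


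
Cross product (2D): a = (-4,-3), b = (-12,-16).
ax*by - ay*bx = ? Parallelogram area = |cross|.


cross = -4*(-16) + 3*(-12) = 64 - 36 = 28
Parallelogram area = |28| = 28

cross = 28, parallelogram area = 28


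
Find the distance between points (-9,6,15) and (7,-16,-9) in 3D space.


dx=16, dy=-22, dz=-24
d = sqrt(256+484+576) = sqrt(1316) = 36.2767

36.2767


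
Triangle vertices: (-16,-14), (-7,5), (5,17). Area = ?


-16*(5-17) = 192
-7*(17+ 14) = -217
5*(-14-5) = -95
sum = -120
Area = |-120|/2 = 60.0000

60.0000 sq units


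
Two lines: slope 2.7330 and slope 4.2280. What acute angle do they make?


m1-m2 = -1.495
1+m1*m2 = 12.555124
tan(theta) = |-1.495/12.555124| = 0.119075
theta = arctan(|-1.495/12.555124|) = 6.7905 degrees (acute angle)

6.7905 degrees


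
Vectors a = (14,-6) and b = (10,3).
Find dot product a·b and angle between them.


a·b = 14*10 - 6*3 = 140 - 18 = 122
|a| = sqrt(196+36) = 15.2315
|b| = sqrt(100+9) = 10.4403
cos(theta) = 122/(sqrt(232)*sqrt(109)) = 122/sqrt(25288) = 0.767189
theta = arccos(122/sqrt(25288)) = 39.8978 degrees

a·b = 122, theta = 39.8978 deg


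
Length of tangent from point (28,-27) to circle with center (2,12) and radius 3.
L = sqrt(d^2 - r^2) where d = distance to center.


d = sqrt((28-2)^2 + (-27-12)^2) = sqrt(676+1521) = 46.8722
L = sqrt(2197.0000 - 9) = sqrt(2188.0000) = 46.7761

46.7761


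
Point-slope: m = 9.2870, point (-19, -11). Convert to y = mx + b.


y + 11 = 9.2870(x + 19)
y = 9.2870x - 11 - 9.2870*(-19)
y = 9.2870x + 165.4530

y = 9.2870x + 165.4530


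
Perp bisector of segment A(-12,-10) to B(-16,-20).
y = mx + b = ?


Midpoint = (-14, -15)
Slope of AB = dy/dx = -10/(-4) = 2.5000
Perp slope = -dx/dy = -4/10 = -0.4000
b = My - (perp slope)*Mx = -15 + (-4*(-14))/(-10) = -15 - 5.6000 = -20.6000

y = -0.4000x - 20.6000


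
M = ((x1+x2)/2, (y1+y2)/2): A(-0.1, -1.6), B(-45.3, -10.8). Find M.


Mx = (-0.1 - 45.3)/2 = -45.4/2 = -22.7000
My = (-1.6 - 10.8)/2 = -12.4/2 = -6.2000

(-22.7000, -6.2000)


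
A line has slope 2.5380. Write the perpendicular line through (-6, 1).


Perpendicular slope = -1/m1 = -1/2.5380 = -0.3940
b2 = y0 - m2*x0 = 1 - 6/2.5380 = 1 - 2.3641 = -1.3641

y = -0.3940x - 1.3641


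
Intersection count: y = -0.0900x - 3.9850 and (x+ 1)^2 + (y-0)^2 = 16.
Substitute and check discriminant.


Substitute y = -0.0900x - 3.9850: (x+ 1)^2 + (-0.0900x- 3.9850-0)^2 = 16
Expand to Ax^2 + Bx + C = 0, where b-k = -3.985
A = 1+m^2 = 1.0081
B = 2(m(b-k) - h) = 2(-0.0900*(-3.985) + 1) = 2.7173
C = h^2 + (b-k)^2 - r^2 = 1 + 15.880225 - 16 = 0.880225
disc = B^2-4AC = 7.3837 - 3.5494 = 3.8343
disc > 0

2 intersection points


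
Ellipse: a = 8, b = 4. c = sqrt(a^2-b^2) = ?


c^2 = 8^2 - 4^2 = 64 - 16 = 48
c = sqrt(48) = 6.9282

c = 6.9282


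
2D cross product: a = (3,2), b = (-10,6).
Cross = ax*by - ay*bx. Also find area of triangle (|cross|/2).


cross = 3*6 - 2*(-10) = 18 + 20 = 38
Triangle area = |38|/2 = 38/2 = 19.0000

cross = 38, triangle area = 19.0000


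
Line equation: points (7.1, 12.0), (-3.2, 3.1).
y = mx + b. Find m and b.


m = (-8.9)/(-10.3) = 0.8641
b = y1 - m*x1 = 12.0 - (-8.9*7.1)/(-10.3) = 12.0 - 6.1350 = 5.8650

y = 0.8641x + 5.8650


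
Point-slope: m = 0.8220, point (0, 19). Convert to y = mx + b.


y - 19 = 0.8220(x - 0)
y = 0.8220x + 19 - 0.8220*0
y = 0.8220x + 19.0000

y = 0.8220x + 19.0000


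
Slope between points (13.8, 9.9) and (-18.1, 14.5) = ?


dy = 14.5 - 9.9 = 4.6
dx = -18.1 - 13.8 = -31.9
m = 4.6/(-31.9) = -0.1442

m = -0.1442


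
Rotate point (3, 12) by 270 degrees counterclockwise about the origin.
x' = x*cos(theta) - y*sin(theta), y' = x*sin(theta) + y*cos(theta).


cos(270) = 0, sin(270) = -1
x' = 3*0 - 12*(-1) = 12
y' = 3*(-1) + 12*0 = -3

(12, -3)


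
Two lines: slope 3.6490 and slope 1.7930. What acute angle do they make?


m1-m2 = 1.856
1+m1*m2 = 7.542657
tan(theta) = |1.856/7.542657| = 0.246067
theta = arctan(|1.856/7.542657|) = 13.8240 degrees (acute angle)

13.8240 degrees


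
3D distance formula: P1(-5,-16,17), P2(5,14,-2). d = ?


dx=10, dy=30, dz=-19
d = sqrt(100+900+361) = sqrt(1361) = 36.8917

36.8917


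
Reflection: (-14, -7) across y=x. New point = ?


Reflection rule for y=x: (y, x)
(-14, -7) -> (-7, -14)

(-7, -14)


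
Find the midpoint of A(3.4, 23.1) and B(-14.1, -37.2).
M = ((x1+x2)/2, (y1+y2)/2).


Mx = (3.4 - 14.1)/2 = -10.7/2 = -5.3500
My = (23.1 - 37.2)/2 = -14.1/2 = -7.0500

(-5.3500, -7.0500)


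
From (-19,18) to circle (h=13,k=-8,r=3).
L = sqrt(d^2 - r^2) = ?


d = sqrt((-19-13)^2 + (18+ 8)^2) = sqrt(1024+676) = 41.2311
L = sqrt(1700.0000 - 9) = sqrt(1691.0000) = 41.1218

41.1218


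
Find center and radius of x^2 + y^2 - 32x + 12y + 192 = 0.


h = -D/2 = 32/2 = 16
k = -E/2 = -12/2 = -6
r^2 = h^2 + k^2 - F = 256 + 36 - 192 = 100
r = 10

Center (16, -6), radius = 10


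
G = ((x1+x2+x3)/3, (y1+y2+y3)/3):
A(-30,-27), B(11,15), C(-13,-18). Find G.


Gx = (-30+11- 13)/3 = -32/3 = -10.6667
Gy = (-27+15- 18)/3 = -30/3 = -10.0000

G = (-10.6667, -10.0000)


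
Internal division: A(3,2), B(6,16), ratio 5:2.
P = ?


Px = (5*6 + 2*3)/7 = 36/7 = 5.1429
Py = (5*16 + 2*2)/7 = 84/7 = 12.0000

P = (5.1429, 12.0000)


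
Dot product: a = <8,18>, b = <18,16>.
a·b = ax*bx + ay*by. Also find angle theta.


a·b = 8*18 + 18*16 = 144 + 288 = 432
|a| = sqrt(64+324) = 19.6977
|b| = sqrt(324+256) = 24.0832
cos(theta) = 432/(sqrt(388)*sqrt(580)) = 432/sqrt(225040) = 0.910655
theta = arccos(432/sqrt(225040)) = 24.4040 degrees

a·b = 432, theta = 24.4040 deg


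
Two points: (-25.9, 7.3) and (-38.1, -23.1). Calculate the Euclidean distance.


dx = -38.1 + 25.9 = -12.2
dy = -23.1 - 7.3 = -30.4
d = sqrt(148.84 + 924.16) = sqrt(1073) = 32.7567

32.7567


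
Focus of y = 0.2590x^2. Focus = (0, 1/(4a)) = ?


a = 0.2590
4a = 1.0360
focus = (0, 1/1.0360) = (0, 0.9653)

Focus = (0, 0.9653)


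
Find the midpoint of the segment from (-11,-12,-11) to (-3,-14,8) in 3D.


Mx = (-11- 3)/2 = -7.0000
My = (-12- 14)/2 = -13.0000
Mz = (-11+8)/2 = -1.5000

M = (-7.0000, -13.0000, -1.5000)


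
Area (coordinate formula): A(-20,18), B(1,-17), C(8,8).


-20*(-17-8) = 500
1*(8-18) = -10
8*(18+ 17) = 280
sum = 770
Area = |770|/2 = 385.0000

385.0000 sq units


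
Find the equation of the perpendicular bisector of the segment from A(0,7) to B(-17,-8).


Midpoint = (-8.5, -0.5)
Slope of AB = dy/dx = -15/(-17) = 0.8824
Perp slope = -dx/dy = -17/15 = -1.1333
b = My - (perp slope)*Mx = -0.5 + (-17*(-8.5))/(-15) = -0.5 - 9.6333 = -10.1333

y = -1.1333x - 10.1333


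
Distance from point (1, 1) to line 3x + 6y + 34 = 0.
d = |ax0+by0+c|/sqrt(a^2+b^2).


|3*1 + 6*1 + 34| = |43| = 43
sqrt(9 + 36) = sqrt(45) = 6.7082
d = 43/sqrt(45) = 6.4101

6.4101


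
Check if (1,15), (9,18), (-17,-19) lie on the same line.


1*(18+ 19) + 9*(-19-15) - 17*(15-18)
= 37 - 306 + 51 = -218

No, not collinear (determinant = -218)


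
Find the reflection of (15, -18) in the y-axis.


Reflection rule for y-axis: (-x, y)
(15, -18) -> (-15, -18)

(-15, -18)


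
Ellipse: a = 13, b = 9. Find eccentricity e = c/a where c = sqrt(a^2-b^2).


c = sqrt(169-81) = sqrt(88) = 9.3808
e = c/a = sqrt(88)/13 = 0.7216

e = 0.7216


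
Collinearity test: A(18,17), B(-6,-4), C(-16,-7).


18*(-4+ 7) - 6*(-7-17) - 16*(17+ 4)
= 54 + 144 - 336 = -138

No, not collinear (determinant = -138)


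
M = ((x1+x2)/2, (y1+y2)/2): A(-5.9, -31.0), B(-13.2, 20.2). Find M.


Mx = (-5.9 - 13.2)/2 = -19.1/2 = -9.5500
My = (-31.0 + 20.2)/2 = -10.8/2 = -5.4000

(-9.5500, -5.4000)


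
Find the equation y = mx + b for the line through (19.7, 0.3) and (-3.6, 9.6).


m = (9.3)/(-23.3) = -0.3991
b = y1 - m*x1 = 0.3 - (9.3*19.7)/(-23.3) = 0.3 + 7.8631 = 8.1631

y = -0.3991x + 8.1631


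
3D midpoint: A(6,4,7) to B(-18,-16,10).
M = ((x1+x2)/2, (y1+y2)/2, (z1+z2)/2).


Mx = (6- 18)/2 = -6.0000
My = (4- 16)/2 = -6.0000
Mz = (7+10)/2 = 8.5000

M = (-6.0000, -6.0000, 8.5000)


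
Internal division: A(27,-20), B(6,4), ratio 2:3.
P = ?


Px = (2*6 + 3*27)/5 = 93/5 = 18.6000
Py = (2*4 + 3*(-20))/5 = -52/5 = -10.4000

P = (18.6000, -10.4000)


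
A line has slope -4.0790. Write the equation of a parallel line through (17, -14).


Parallel lines have equal slopes.
m2 = -4.0790
b2 = -14 + 4.0790*17 = 55.3430

y = -4.0790x + 55.3430


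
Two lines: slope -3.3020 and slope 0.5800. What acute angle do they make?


m1-m2 = -3.882
1+m1*m2 = -0.91516
tan(theta) = |-3.882/(-0.91516)| = 4.241881
theta = arctan(|-3.882/(-0.91516)|) = 76.7350 degrees (acute angle)

76.7350 degrees


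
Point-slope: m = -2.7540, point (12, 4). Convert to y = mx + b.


y - 4 = -2.7540(x - 12)
y = -2.7540x + 4 + 2.7540*12
y = -2.7540x + 37.0480

y = -2.7540x + 37.0480


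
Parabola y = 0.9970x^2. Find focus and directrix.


a = 0.9970
1/(4a) = 0.2508
Focus = (0, 0.2508)
Directrix: y = -0.2508

Focus = (0, 0.2508), Directrix: y = -0.2508


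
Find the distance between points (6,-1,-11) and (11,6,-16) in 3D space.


dx=5, dy=7, dz=-5
d = sqrt(25+49+25) = sqrt(99) = 9.9499

9.9499


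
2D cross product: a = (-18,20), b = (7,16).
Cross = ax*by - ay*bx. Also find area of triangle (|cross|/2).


cross = -18*16 - 20*7 = -288 - 140 = -428
Triangle area = |-428|/2 = 428/2 = 214.0000

cross = -428, triangle area = 214.0000


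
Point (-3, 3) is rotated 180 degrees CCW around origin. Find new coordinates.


cos(180) = -1, sin(180) = 0
x' = -3*(-1) - 3*0 = 3
y' = -3*0 + 3*(-1) = -3

(3, -3)


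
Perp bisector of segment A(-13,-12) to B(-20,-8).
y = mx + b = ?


Midpoint = (-16.5, -10)
Slope of AB = dy/dx = 4/(-7) = -0.5714
Perp slope = -dx/dy = 7/4 = 1.7500
b = My - (perp slope)*Mx = -10 + (-7*(-16.5))/4 = -10 + 28.8750 = 18.8750

y = 1.7500x + 18.8750


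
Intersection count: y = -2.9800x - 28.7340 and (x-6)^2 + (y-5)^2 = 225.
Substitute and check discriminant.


Substitute y = -2.9800x - 28.7340: (x-6)^2 + (-2.9800x- 28.7340-5)^2 = 225
Expand to Ax^2 + Bx + C = 0, where b-k = -33.734
A = 1+m^2 = 9.8804
B = 2(m(b-k) - h) = 2(-2.9800*(-33.734) - 6) = 189.05464
C = h^2 + (b-k)^2 - r^2 = 36 + 1137.982756 - 225 = 948.982756
disc = B^2-4AC = 35741.6569 - 37505.3169 = -1763.6600
disc < 0

0 intersection points


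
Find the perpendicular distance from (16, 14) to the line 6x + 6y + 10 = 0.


|6*16 + 6*14 + 10| = |190| = 190
sqrt(36 + 36) = sqrt(72) = 8.4853
d = 190/sqrt(72) = 22.3917

22.3917


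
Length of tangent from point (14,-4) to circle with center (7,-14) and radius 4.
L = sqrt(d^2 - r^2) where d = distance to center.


d = sqrt((14-7)^2 + (-4+ 14)^2) = sqrt(49+100) = 12.2066
L = sqrt(149.0000 - 16) = sqrt(133.0000) = 11.5326

11.5326


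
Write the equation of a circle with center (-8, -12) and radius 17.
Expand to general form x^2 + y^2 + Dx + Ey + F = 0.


(x+ 8)^2 + (y+ 12)^2 = 17^2
D = -2h = 16, E = -2k = 24
F = h^2+k^2-r^2 = 64+144-289 = -81

x^2 + y^2 + 16x + 24y - 81 = 0


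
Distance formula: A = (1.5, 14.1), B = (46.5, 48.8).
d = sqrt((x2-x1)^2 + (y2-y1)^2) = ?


dx = 46.5 - 1.5 = 45.0
dy = 48.8 - 14.1 = 34.7
d = sqrt(2025.0 + 1204.09) = sqrt(3229.09) = 56.8251

56.8251


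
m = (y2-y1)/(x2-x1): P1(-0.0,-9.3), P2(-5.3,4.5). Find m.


dy = 4.5 + 9.3 = 13.8
dx = -5.3 + 0.0 = -5.3
m = 13.8/(-5.3) = -2.6038

m = -2.6038


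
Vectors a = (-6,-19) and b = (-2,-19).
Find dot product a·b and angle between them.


a·b = -6*(-2) - 19*(-19) = 12 + 361 = 373
|a| = sqrt(36+361) = 19.9249
|b| = sqrt(4+361) = 19.1050
cos(theta) = 373/(sqrt(397)*sqrt(365)) = 373/sqrt(144905) = 0.979867
theta = arccos(373/sqrt(144905)) = 11.5166 degrees

a·b = 373, theta = 11.5166 deg


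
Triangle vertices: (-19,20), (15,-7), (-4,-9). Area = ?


-19*(-7+ 9) = -38
15*(-9-20) = -435
-4*(20+ 7) = -108
sum = -581
Area = |-581|/2 = 290.5000

290.5000 sq units


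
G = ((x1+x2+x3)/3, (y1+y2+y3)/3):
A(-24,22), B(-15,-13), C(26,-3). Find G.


Gx = (-24- 15+26)/3 = -13/3 = -4.3333
Gy = (22- 13- 3)/3 = 6/3 = 2.0000

G = (-4.3333, 2.0000)


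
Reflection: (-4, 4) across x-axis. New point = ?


Reflection rule for x-axis: (x, -y)
(-4, 4) -> (-4, -4)

(-4, -4)


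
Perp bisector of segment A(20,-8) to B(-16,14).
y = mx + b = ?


Midpoint = (2, 3)
Slope of AB = dy/dx = 22/(-36) = -0.6111
Perp slope = -dx/dy = 36/22 = 1.6364
b = My - (perp slope)*Mx = 3 + (-36*2)/22 = 3 - 3.2727 = -0.2727

y = 1.6364x - 0.2727


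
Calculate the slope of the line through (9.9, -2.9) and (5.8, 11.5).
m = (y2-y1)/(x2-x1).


dy = 11.5 + 2.9 = 14.4
dx = 5.8 - 9.9 = -4.1
m = 14.4/(-4.1) = -3.5122

m = -3.5122


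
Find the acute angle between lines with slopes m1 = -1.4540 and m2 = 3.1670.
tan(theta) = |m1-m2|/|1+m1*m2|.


m1-m2 = -4.621
1+m1*m2 = -3.604818
tan(theta) = |-4.621/(-3.604818)| = 1.281896
theta = arctan(|-4.621/(-3.604818)|) = 52.0424 degrees (acute angle)

52.0424 degrees


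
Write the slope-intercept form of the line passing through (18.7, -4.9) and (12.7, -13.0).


m = (-8.1)/(-6.0) = 1.3500
b = y1 - m*x1 = -4.9 - (-8.1*18.7)/(-6.0) = -4.9 - 25.2450 = -30.1450

y = 1.3500x - 30.1450


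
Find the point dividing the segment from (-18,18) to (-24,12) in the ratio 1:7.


Px = (1*(-24) + 7*(-18))/8 = -150/8 = -18.7500
Py = (1*12 + 7*18)/8 = 138/8 = 17.2500

P = (-18.7500, 17.2500)


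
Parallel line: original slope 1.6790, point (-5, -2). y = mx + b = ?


Parallel lines have equal slopes.
m2 = 1.6790
b2 = -2 - 1.6790*(-5) = 6.3950

y = 1.6790x + 6.3950


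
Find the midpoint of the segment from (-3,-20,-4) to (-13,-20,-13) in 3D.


Mx = (-3- 13)/2 = -8.0000
My = (-20- 20)/2 = -20.0000
Mz = (-4- 13)/2 = -8.5000

M = (-8.0000, -20.0000, -8.5000)


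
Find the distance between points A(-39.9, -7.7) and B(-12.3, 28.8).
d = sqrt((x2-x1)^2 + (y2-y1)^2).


dx = -12.3 + 39.9 = 27.6
dy = 28.8 + 7.7 = 36.5
d = sqrt(761.76 + 1332.25) = sqrt(2094.01) = 45.7604

45.7604


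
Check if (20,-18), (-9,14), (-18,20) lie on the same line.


20*(14-20) - 9*(20+ 18) - 18*(-18-14)
= -120 - 342 + 576 = 114

No, not collinear (determinant = 114)


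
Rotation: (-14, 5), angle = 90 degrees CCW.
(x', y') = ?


cos(90) = 0, sin(90) = 1
x' = -14*0 - 5*1 = -5
y' = -14*1 + 5*0 = -14

(-5, -14)


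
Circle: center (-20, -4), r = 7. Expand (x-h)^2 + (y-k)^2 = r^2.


(x+ 20)^2 + (y+ 4)^2 = 7^2
D = -2h = 40, E = -2k = 8
F = h^2+k^2-r^2 = 400+16-49 = 367

x^2 + y^2 + 40x + 8y + 367 = 0


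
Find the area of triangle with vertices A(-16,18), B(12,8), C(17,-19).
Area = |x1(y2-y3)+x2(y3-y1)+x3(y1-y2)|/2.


-16*(8+ 19) = -432
12*(-19-18) = -444
17*(18-8) = 170
sum = -706
Area = |-706|/2 = 353.0000

353.0000 sq units


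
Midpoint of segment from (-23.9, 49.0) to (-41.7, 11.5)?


Mx = (-23.9 - 41.7)/2 = -65.6/2 = -32.8000
My = (49.0 + 11.5)/2 = 60.5/2 = 30.2500

(-32.8000, 30.2500)


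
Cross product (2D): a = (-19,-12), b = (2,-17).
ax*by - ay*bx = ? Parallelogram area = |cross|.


cross = -19*(-17) + 12*2 = 323 + 24 = 347
Parallelogram area = |347| = 347

cross = 347, parallelogram area = 347


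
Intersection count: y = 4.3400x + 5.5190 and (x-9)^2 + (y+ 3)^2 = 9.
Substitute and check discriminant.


Substitute y = 4.3400x + 5.5190: (x-9)^2 + (4.3400x+5.5190+ 3)^2 = 9
Expand to Ax^2 + Bx + C = 0, where b-k = 8.519
A = 1+m^2 = 19.8356
B = 2(m(b-k) - h) = 2(4.3400*8.519 - 9) = 55.94492
C = h^2 + (b-k)^2 - r^2 = 81 + 72.573361 - 9 = 144.573361
disc = B^2-4AC = 3129.8341 - 11470.7974 = -8340.9633
disc < 0

0 intersection points


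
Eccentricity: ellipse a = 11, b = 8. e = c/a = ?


c = sqrt(121-64) = sqrt(57) = 7.5498
e = c/a = sqrt(57)/11 = 0.6863

e = 0.6863


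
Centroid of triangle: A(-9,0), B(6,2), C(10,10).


Gx = (-9+6+10)/3 = 7/3 = 2.3333
Gy = (0+2+10)/3 = 12/3 = 4.0000

G = (2.3333, 4.0000)


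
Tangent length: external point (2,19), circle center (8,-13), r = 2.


d = sqrt((2-8)^2 + (19+ 13)^2) = sqrt(36+1024) = 32.5576
L = sqrt(1060.0000 - 4) = sqrt(1056.0000) = 32.4962

32.4962


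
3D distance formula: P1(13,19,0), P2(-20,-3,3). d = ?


dx=-33, dy=-22, dz=3
d = sqrt(1089+484+9) = sqrt(1582) = 39.7744

39.7744


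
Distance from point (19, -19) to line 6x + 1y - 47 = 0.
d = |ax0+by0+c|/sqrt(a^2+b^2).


|6*19 + 1*(-19) - 47| = |48| = 48
sqrt(36 + 1) = sqrt(37) = 6.0828
d = 48/sqrt(37) = 7.8912

7.8912


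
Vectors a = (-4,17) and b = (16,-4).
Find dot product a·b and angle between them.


a·b = -4*16 + 17*(-4) = -64 - 68 = -132
|a| = sqrt(16+289) = 17.4642
|b| = sqrt(256+16) = 16.4924
cos(theta) = -132/(sqrt(305)*sqrt(272)) = -132/sqrt(82960) = -0.458289
theta = arccos(-132/sqrt(82960)) = 117.2768 degrees

a·b = -132, theta = 117.2768 deg


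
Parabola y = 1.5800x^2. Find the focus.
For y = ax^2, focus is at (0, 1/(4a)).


a = 1.5800
4a = 6.3200
focus = (0, 1/6.3200) = (0, 0.1582)

Focus = (0, 0.1582)


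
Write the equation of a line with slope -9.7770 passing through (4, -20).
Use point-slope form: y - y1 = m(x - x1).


y + 20 = -9.7770(x - 4)
y = -9.7770x - 20 + 9.7770*4
y = -9.7770x + 19.1080

y = -9.7770x + 19.1080


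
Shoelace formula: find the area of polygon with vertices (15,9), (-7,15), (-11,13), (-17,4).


sum(xi*y_{i+1}) = 15*15 - 7*13 - 11*4 - 17*9 = -63
sum(yi*x_{i+1}) = 9*(-7) + 15*(-11) + 13*(-17) + 4*15 = -389
Area = |-63 + 389|/2 = 326/2 = 163.0000

163.0000 sq units


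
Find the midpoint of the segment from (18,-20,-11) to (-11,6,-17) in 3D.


Mx = (18- 11)/2 = 3.5000
My = (-20+6)/2 = -7.0000
Mz = (-11- 17)/2 = -14.0000

M = (3.5000, -7.0000, -14.0000)


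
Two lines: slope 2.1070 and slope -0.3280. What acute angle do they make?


m1-m2 = 2.435
1+m1*m2 = 0.308904
tan(theta) = |2.435/0.308904| = 7.882708
theta = arctan(|2.435/0.308904|) = 82.7701 degrees (acute angle)

82.7701 degrees


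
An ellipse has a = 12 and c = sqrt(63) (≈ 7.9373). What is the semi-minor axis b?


b^2 = 12^2 - (sqrt(63))^2 = 144 - 63 = 81
b = sqrt(81) = 9

b = 9


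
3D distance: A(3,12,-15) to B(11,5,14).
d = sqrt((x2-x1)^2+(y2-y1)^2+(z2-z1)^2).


dx=8, dy=-7, dz=29
d = sqrt(64+49+841) = sqrt(954) = 30.8869

30.8869


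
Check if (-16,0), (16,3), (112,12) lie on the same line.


-16*(3-12) + 16*(12-0) + 112*(0-3)
= 144 + 192 - 336 = 0

Yes, collinear (determinant = 0)


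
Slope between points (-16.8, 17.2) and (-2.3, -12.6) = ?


dy = -12.6 - 17.2 = -29.8
dx = -2.3 + 16.8 = 14.5
m = -29.8/14.5 = -2.0552

m = -2.0552


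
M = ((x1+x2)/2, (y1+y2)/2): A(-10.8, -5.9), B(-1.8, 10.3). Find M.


Mx = (-10.8 - 1.8)/2 = -12.6/2 = -6.3000
My = (-5.9 + 10.3)/2 = 4.4/2 = 2.2000

(-6.3000, 2.2000)


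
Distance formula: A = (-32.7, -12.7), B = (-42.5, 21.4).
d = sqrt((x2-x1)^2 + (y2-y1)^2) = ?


dx = -42.5 + 32.7 = -9.8
dy = 21.4 + 12.7 = 34.1
d = sqrt(96.04 + 1162.81) = sqrt(1258.85) = 35.4803

35.4803


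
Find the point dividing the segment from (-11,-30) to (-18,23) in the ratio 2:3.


Px = (2*(-18) + 3*(-11))/5 = -69/5 = -13.8000
Py = (2*23 + 3*(-30))/5 = -44/5 = -8.8000

P = (-13.8000, -8.8000)


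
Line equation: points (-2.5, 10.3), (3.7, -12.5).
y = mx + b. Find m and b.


m = (-22.8)/(6.2) = -3.6774
b = y1 - m*x1 = 10.3 - (-22.8*(-2.5))/(6.2) = 10.3 - 9.1935 = 1.1065

y = -3.6774x + 1.1065


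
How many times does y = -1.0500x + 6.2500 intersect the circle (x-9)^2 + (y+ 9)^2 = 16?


Substitute y = -1.0500x + 6.2500: (x-9)^2 + (-1.0500x+6.2500+ 9)^2 = 16
Expand to Ax^2 + Bx + C = 0, where b-k = 15.25
A = 1+m^2 = 2.1025
B = 2(m(b-k) - h) = 2(-1.0500*15.25 - 9) = -50.025
C = h^2 + (b-k)^2 - r^2 = 81 + 232.5625 - 16 = 297.5625
disc = B^2-4AC = 2502.5006 - 2502.5006 = 0
disc = 0

1 intersection point (tangent)


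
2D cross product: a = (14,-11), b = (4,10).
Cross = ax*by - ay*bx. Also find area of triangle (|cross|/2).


cross = 14*10 + 11*4 = 140 + 44 = 184
Triangle area = |184|/2 = 184/2 = 92.0000

cross = 184, triangle area = 92.0000


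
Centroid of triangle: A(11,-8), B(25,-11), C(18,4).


Gx = (11+25+18)/3 = 54/3 = 18.0000
Gy = (-8- 11+4)/3 = -15/3 = -5.0000

G = (18.0000, -5.0000)


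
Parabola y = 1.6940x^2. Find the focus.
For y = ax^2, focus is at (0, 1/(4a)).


a = 1.6940
4a = 6.7760
focus = (0, 1/6.7760) = (0, 0.1476)

Focus = (0, 0.1476)


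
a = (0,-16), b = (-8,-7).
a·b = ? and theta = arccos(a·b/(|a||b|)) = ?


a·b = 0*(-8) - 16*(-7) = 0 + 112 = 112
|a| = sqrt(0+256) = 16.0000
|b| = sqrt(64+49) = 10.6301
cos(theta) = 112/(sqrt(256)*sqrt(113)) = 112/sqrt(28928) = 0.658505
theta = arccos(112/sqrt(28928)) = 48.8141 degrees

a·b = 112, theta = 48.8141 deg
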